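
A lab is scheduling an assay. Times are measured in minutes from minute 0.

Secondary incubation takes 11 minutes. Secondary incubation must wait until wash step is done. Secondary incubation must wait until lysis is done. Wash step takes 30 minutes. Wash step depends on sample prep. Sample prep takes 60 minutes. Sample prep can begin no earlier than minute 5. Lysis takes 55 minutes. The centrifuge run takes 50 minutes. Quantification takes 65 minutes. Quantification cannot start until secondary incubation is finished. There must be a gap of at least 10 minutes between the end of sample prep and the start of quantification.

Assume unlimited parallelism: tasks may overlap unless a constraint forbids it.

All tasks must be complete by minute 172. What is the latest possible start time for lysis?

Quantification must finish by minute 172; it takes 65 minutes, so it must start by 172 − 65 = minute 107.
Secondary incubation must finish before quantification (must start by minute 107). With an 11-minute duration, secondary incubation must start by 107 − 11 = minute 96.
Lysis feeds into secondary incubation (must start by minute 96); so lysis must finish by minute 96 and therefore start by minute 41.

41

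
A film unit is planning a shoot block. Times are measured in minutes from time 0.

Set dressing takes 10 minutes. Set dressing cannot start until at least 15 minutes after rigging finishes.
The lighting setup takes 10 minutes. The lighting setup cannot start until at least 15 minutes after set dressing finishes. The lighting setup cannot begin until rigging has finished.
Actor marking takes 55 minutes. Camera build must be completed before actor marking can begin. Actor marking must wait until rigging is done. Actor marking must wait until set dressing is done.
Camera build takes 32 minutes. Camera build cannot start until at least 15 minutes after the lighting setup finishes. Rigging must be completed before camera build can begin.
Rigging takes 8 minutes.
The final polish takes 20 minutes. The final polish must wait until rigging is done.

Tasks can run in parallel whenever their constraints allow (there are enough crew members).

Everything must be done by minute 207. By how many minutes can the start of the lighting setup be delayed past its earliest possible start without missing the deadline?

Rigging has no prerequisites, so it starts at minute 0 and finishes at minute 8.
Set dressing waits on rigging (finishes minute 8, plus 15-minute gap → minute 23), so it starts at minute 23 and finishes at 23 + 10 = minute 33.
For the lighting setup: set dressing (finishes minute 33, plus 15-minute gap → minute 48); rigging (finishes minute 8). Taking the maximum gives a start of minute 48, and it finishes at 48 + 10 = minute 58.

Working backward from the deadline:
Actor marking must finish by minute 207; it takes 55 minutes, so it must start by 207 − 55 = minute 152.
Since actor marking (must start by minute 152) depends on it, camera build must finish by minute 152. Backing off its 32-minute duration gives a latest start of minute 120.
The lighting setup feeds into camera build (must start by minute 120, minus 15-minute gap → minute 105); so the lighting setup must finish by minute 105 and therefore start by minute 95.
So the lighting setup can start as early as minute 48 and as late as minute 95, giving 95 − 48 = 47 minutes of slack.

47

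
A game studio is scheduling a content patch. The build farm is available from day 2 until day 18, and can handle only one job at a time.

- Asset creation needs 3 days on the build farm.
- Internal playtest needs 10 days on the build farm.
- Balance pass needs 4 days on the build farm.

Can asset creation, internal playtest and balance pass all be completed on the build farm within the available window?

No

The build farm window is 18 − 2 = 16 days.
Running back to back, the jobs need 3 + 10 + 4 = 17 days on the build farm.
Since 17 > 16, they cannot all fit.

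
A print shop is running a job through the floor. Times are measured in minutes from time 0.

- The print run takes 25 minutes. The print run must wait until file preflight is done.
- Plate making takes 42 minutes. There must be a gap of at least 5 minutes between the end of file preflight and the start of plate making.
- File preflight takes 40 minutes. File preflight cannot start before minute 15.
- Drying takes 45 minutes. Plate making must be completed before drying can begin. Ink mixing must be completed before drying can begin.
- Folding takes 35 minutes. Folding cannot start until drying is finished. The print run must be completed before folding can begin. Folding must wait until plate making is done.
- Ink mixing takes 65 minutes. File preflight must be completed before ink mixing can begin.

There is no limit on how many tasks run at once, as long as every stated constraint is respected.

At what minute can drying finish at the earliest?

165

File preflight waits on its own release at minute 15, so it starts at minute 15 and finishes at 15 + 40 = minute 55.
Ink mixing cannot begin until file preflight (finishes minute 55). It runs from minute 55 to 55 + 65 = minute 120.
Plate making waits on file preflight (finishes minute 55, plus 5-minute gap → minute 60), so it starts at minute 60 and finishes at 60 + 42 = minute 102.
Drying cannot start until plate making (finishes minute 102); ink mixing (finishes minute 120). The controlling bound is minute 120, so drying finishes at 120 + 45 = minute 165.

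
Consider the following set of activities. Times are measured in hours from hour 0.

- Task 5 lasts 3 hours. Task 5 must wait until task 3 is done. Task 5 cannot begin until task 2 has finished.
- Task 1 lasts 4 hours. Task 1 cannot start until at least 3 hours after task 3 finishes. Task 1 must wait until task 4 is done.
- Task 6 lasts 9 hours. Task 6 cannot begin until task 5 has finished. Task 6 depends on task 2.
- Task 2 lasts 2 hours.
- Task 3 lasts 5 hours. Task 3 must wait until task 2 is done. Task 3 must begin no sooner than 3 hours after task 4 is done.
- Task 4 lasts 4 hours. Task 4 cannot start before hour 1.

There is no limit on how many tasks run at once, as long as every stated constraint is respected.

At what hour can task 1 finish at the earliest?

Task 4 cannot begin until its own release at hour 1. It runs from hour 1 to 1 + 4 = hour 5.
Nothing blocks task 2, so it runs from hour 0 to hour 2.
For task 3: task 2 (finishes hour 2); task 4 (finishes hour 5, plus 3-hour gap → hour 8). Taking the maximum gives a start of hour 8, and it finishes at 8 + 5 = hour 13.
Task 1 needs all of task 3 (finishes hour 13, plus 3-hour gap → hour 16); task 4 (finishes hour 5). That puts its earliest start at hour 16; it finishes at 16 + 4 = hour 20.

20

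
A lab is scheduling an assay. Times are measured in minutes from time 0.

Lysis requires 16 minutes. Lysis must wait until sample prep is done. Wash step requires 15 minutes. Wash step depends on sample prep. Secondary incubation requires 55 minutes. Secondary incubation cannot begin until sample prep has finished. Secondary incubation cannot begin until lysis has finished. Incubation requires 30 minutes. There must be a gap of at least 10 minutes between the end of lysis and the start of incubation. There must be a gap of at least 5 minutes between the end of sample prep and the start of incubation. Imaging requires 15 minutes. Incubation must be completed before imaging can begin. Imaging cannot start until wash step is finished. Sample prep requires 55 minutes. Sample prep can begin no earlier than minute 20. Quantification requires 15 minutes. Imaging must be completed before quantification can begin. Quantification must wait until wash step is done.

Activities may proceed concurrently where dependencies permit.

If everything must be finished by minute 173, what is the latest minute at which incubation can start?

To finish by minute 173, quantification (duration 15) must start no later than minute 158.
Imaging has to be done before quantification (must start by minute 158). That means finishing by minute 158, i.e. starting by 158 − 15 = minute 143.
Incubation has to be done before imaging (must start by minute 143). That means finishing by minute 143, i.e. starting by 143 − 30 = minute 113.

113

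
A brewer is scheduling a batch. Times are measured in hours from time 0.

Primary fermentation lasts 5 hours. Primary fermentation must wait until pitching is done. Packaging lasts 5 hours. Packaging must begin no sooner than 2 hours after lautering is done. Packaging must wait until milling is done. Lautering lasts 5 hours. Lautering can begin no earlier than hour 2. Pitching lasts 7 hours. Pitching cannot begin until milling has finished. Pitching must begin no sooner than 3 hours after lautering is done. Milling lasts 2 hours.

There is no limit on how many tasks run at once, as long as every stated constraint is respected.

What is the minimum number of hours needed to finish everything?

After its own release at hour 2, lautering can start at hour 2 and finishes at hour 7.
Nothing blocks milling, so it runs from hour 0 to hour 2.
Packaging cannot start until lautering (finishes hour 7, plus 2-hour gap → hour 9); milling (finishes hour 2). The controlling bound is hour 9, so packaging finishes at 9 + 5 = hour 14.
Pitching cannot start until milling (finishes hour 2); lautering (finishes hour 7, plus 3-hour gap → hour 10). The controlling bound is hour 10, so pitching finishes at 10 + 7 = hour 17.
After pitching (finishes hour 17), primary fermentation can start at hour 17 and finishes at hour 22.
All tasks are finished once the last one completes. Finish times: Milling at 2, Lautering at 7, Pitching at 17, Primary fermentation at 22, Packaging at 14. The latest is hour 22.

22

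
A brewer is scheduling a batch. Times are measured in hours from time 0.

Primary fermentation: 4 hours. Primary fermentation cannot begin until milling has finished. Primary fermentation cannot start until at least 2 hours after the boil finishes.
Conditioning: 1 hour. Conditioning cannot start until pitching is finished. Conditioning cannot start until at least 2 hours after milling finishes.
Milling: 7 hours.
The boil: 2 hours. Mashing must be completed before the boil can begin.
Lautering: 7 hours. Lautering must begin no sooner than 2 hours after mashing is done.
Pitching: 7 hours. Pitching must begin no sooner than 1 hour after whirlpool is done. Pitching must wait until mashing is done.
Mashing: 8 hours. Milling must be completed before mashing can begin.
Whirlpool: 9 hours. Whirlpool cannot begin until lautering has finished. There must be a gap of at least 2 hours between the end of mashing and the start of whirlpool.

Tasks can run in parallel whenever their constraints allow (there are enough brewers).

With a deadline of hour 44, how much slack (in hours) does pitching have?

2

Nothing blocks milling, so it runs from hour 0 to hour 7.
Mashing cannot begin until milling (finishes hour 7). It runs from hour 7 to 7 + 8 = hour 15.
Lautering waits on mashing (finishes hour 15, plus 2-hour gap → hour 17), so it starts at hour 17 and finishes at 17 + 7 = hour 24.
Whirlpool needs all of lautering (finishes hour 24); mashing (finishes hour 15, plus 2-hour gap → hour 17). That puts its earliest start at hour 24; it finishes at 24 + 9 = hour 33.
Pitching has to wait for whirlpool (finishes hour 33, plus 1-hour gap → hour 34); mashing (finishes hour 15). The latest of these is hour 34, so pitching runs hour 34 to 34 + 7 = hour 41.

Working backward from the deadline:
Conditioning has no dependents, so it just needs to finish by hour 44. Starting by 44 − 1 = hour 43 achieves that.
Since conditioning (must start by hour 43) depends on it, pitching must finish by hour 43. Backing off its 7-hour duration gives a latest start of hour 36.
So pitching can start as early as hour 34 and as late as hour 36, giving 36 − 34 = 2 hours of slack.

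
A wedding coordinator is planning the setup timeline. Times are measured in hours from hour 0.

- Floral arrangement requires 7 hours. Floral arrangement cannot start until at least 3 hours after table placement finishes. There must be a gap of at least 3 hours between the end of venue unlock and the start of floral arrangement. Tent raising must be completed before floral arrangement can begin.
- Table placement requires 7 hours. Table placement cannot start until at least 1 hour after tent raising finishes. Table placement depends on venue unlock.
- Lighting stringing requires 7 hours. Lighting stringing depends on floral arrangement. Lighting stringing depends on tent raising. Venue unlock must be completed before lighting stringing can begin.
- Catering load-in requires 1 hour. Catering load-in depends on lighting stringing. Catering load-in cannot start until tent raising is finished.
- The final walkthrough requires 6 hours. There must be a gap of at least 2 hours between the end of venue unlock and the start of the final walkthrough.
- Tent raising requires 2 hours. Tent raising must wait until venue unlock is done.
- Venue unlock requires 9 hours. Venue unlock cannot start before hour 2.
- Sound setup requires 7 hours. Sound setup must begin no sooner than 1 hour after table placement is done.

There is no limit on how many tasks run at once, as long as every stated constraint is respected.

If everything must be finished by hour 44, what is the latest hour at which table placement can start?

19

Catering load-in has no dependents, so it just needs to finish by hour 44. Starting by 44 − 1 = hour 43 achieves that.
Lighting stringing feeds into catering load-in (must start by hour 43); so lighting stringing must finish by hour 43 and therefore start by hour 36.
Floral arrangement has to be done before lighting stringing (must start by hour 36). That means finishing by hour 36, i.e. starting by 36 − 7 = hour 29.
To finish by hour 44, sound setup (duration 7) must start no later than hour 37.
Table placement must finish in time for floral arrangement (must start by hour 29, minus 3-hour gap → hour 26); sound setup (must start by hour 37, minus 1-hour gap → hour 36). The tightest is hour 26, so table placement must start by 26 − 7 = hour 19.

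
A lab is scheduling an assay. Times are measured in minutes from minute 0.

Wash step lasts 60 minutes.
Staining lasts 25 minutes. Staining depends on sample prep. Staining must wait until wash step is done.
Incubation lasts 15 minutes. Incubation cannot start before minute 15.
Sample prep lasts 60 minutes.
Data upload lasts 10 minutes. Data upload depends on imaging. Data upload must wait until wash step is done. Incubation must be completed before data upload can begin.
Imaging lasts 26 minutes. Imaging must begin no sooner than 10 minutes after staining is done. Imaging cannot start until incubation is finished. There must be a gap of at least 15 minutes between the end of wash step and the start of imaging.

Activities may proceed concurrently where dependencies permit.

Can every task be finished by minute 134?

Wash step can start immediately at minute 0; it finishes at minute 60.
Incubation cannot begin until its own release at minute 15. It runs from minute 15 to 15 + 15 = minute 30.
Nothing blocks sample prep, so it runs from minute 0 to minute 60.
Staining needs all of sample prep (finishes minute 60); wash step (finishes minute 60). That puts its earliest start at minute 60; it finishes at 60 + 25 = minute 85.
Imaging has to wait for staining (finishes minute 85, plus 10-minute gap → minute 95); incubation (finishes minute 30); wash step (finishes minute 60, plus 15-minute gap → minute 75). The latest of these is minute 95, so imaging runs minute 95 to 95 + 26 = minute 121.
Data upload has to wait for imaging (finishes minute 121); wash step (finishes minute 60); incubation (finishes minute 30). The latest of these is minute 121, so data upload runs minute 121 to 121 + 10 = minute 131.
Every task is finished by minute 131, which is no later than the deadline of 134, so the schedule is feasible.

Yes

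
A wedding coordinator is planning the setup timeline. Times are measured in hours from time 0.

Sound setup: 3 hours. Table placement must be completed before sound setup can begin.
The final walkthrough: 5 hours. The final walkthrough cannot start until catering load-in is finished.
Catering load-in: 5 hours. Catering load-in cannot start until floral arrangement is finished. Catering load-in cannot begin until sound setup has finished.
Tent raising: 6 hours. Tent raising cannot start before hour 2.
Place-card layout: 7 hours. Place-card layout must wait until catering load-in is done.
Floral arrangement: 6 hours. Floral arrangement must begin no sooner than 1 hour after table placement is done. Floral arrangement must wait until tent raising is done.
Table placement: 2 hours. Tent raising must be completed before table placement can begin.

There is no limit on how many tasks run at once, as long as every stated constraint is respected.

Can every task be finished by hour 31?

Tent raising cannot begin until its own release at hour 2. It runs from hour 2 to 2 + 6 = hour 8.
Table placement cannot begin until tent raising (finishes hour 8). It runs from hour 8 to 8 + 2 = hour 10.
Sound setup cannot begin until table placement (finishes hour 10). It runs from hour 10 to 10 + 3 = hour 13.
Floral arrangement needs all of table placement (finishes hour 10, plus 1-hour gap → hour 11); tent raising (finishes hour 8). That puts its earliest start at hour 11; it finishes at 11 + 6 = hour 17.
Catering load-in needs all of floral arrangement (finishes hour 17); sound setup (finishes hour 13). That puts its earliest start at hour 17; it finishes at 17 + 5 = hour 22.
After catering load-in (finishes hour 22), the final walkthrough can start at hour 22 and finishes at hour 27.
Place-card layout cannot begin until catering load-in (finishes hour 22). It runs from hour 22 to 22 + 7 = hour 29.
Every task is finished by hour 29, which is no later than the deadline of 31, so the schedule is feasible.

Yes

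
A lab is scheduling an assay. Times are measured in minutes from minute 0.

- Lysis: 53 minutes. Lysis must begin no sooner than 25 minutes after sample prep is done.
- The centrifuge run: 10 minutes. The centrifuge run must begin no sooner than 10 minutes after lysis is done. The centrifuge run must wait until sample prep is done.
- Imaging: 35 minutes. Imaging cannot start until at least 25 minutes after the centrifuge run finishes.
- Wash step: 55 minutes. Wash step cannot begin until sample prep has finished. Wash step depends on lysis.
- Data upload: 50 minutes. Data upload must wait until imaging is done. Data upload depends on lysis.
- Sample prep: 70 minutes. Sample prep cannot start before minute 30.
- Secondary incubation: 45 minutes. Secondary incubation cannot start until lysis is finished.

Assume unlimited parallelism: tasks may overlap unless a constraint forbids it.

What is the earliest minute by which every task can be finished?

308

After its own release at minute 30, sample prep can start at minute 30 and finishes at minute 100.
After sample prep (finishes minute 100, plus 25-minute gap → minute 125), lysis can start at minute 125 and finishes at minute 178.
After lysis (finishes minute 178), secondary incubation can start at minute 178 and finishes at minute 223.
Wash step has to wait for sample prep (finishes minute 100); lysis (finishes minute 178). The latest of these is minute 178, so wash step runs minute 178 to 178 + 55 = minute 233.
The centrifuge run needs all of lysis (finishes minute 178, plus 10-minute gap → minute 188); sample prep (finishes minute 100). That puts its earliest start at minute 188; it finishes at 188 + 10 = minute 198.
Imaging cannot begin until the centrifuge run (finishes minute 198, plus 25-minute gap → minute 223). It runs from minute 223 to 223 + 35 = minute 258.
Data upload cannot start until imaging (finishes minute 258); lysis (finishes minute 178). The controlling bound is minute 258, so data upload finishes at 258 + 50 = minute 308.
All tasks are finished once the last one completes. Finish times: Sample prep at 100, Lysis at 178, The centrifuge run at 198, Wash step at 233, Secondary incubation at 223, Imaging at 258, Data upload at 308. The latest is minute 308.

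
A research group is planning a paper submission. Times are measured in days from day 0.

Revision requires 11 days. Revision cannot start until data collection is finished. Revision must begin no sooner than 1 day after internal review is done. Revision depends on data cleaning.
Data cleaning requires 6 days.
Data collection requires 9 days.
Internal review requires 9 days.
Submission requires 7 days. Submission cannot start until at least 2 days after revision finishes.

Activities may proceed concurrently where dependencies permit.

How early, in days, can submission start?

Internal review has no prerequisites, so it starts at day 0 and finishes at day 9.
Data cleaning can start immediately at day 0; it finishes at day 6.
Nothing blocks data collection, so it runs from day 0 to day 9.
Revision has to wait for data collection (finishes day 9); internal review (finishes day 9, plus 1-day gap → day 10); data cleaning (finishes day 6). The latest of these is day 10, so revision runs day 10 to 10 + 11 = day 21.
Submission waits on revision (finishes day 21, plus 2-day gap → day 23), so the earliest it can start is day 23.

23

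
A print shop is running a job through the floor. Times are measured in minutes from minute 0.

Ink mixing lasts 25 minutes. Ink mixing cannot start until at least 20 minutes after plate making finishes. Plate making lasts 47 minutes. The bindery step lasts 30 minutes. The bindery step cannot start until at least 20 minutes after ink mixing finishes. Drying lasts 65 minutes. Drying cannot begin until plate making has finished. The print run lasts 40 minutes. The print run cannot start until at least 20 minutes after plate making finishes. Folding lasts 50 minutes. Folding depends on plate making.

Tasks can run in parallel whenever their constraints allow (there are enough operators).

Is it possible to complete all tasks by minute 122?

Nothing blocks plate making, so it runs from minute 0 to minute 47.
Folding cannot begin until plate making (finishes minute 47). It runs from minute 47 to 47 + 50 = minute 97.
Drying waits on plate making (finishes minute 47), so it starts at minute 47 and finishes at 47 + 65 = minute 112.
The print run cannot begin until plate making (finishes minute 47, plus 20-minute gap → minute 67). It runs from minute 67 to 67 + 40 = minute 107.
Ink mixing waits on plate making (finishes minute 47, plus 20-minute gap → minute 67), so it starts at minute 67 and finishes at 67 + 25 = minute 92.
The bindery step cannot begin until ink mixing (finishes minute 92, plus 20-minute gap → minute 112). It runs from minute 112 to 112 + 30 = minute 142.
The earliest everything can be done is minute 142, which is after the deadline of 122, so it is not possible.

No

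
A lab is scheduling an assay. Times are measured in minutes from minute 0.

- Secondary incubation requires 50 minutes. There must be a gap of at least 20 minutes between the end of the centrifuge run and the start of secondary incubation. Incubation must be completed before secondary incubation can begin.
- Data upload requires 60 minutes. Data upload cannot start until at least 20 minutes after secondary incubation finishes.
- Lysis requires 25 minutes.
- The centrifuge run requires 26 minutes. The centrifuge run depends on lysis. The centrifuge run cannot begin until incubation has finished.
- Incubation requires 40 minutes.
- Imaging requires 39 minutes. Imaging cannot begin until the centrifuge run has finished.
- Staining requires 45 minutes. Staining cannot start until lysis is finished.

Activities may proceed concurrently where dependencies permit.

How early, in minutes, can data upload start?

Incubation has no prerequisites, so it starts at minute 0 and finishes at minute 40.
Lysis can start immediately at minute 0; it finishes at minute 25.
The centrifuge run needs all of lysis (finishes minute 25); incubation (finishes minute 40). That puts its earliest start at minute 40; it finishes at 40 + 26 = minute 66.
Secondary incubation has to wait for the centrifuge run (finishes minute 66, plus 20-minute gap → minute 86); incubation (finishes minute 40). The latest of these is minute 86, so secondary incubation runs minute 86 to 86 + 50 = minute 136.
Data upload waits on secondary incubation (finishes minute 136, plus 20-minute gap → minute 156), so the earliest it can start is minute 156.

156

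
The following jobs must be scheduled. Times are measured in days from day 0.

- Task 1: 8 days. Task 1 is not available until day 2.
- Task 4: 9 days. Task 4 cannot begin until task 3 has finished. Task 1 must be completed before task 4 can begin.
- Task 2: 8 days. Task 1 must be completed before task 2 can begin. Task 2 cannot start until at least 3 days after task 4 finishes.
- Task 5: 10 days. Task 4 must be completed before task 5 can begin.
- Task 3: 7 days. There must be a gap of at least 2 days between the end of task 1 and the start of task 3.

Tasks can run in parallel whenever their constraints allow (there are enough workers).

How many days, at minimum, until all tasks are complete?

39

After its own release at day 2, task 1 can start at day 2 and finishes at day 10.
Task 3 cannot begin until task 1 (finishes day 10, plus 2-day gap → day 12). It runs from day 12 to 12 + 7 = day 19.
Task 4 has to wait for task 3 (finishes day 19); task 1 (finishes day 10). The latest of these is day 19, so task 4 runs day 19 to 19 + 9 = day 28.
Task 5 waits on task 4 (finishes day 28), so it starts at day 28 and finishes at 28 + 10 = day 38.
Task 2 has to wait for task 1 (finishes day 10); task 4 (finishes day 28, plus 3-day gap → day 31). The latest of these is day 31, so task 2 runs day 31 to 31 + 8 = day 39.
All tasks are finished once the last one completes. Finish times: Task 1 at 10, Task 2 at 39, Task 3 at 19, Task 4 at 28, Task 5 at 38. The latest is day 39.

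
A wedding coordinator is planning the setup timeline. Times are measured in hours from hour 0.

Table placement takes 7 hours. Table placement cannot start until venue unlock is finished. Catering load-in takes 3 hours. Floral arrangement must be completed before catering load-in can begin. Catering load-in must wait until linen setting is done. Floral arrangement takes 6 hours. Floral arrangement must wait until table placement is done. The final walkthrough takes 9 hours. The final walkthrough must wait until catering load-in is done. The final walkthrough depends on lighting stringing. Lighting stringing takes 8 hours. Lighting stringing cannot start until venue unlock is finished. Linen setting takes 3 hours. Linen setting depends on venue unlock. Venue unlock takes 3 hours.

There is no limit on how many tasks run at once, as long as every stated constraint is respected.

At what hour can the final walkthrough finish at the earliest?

Venue unlock has no prerequisites, so it starts at hour 0 and finishes at hour 3.
Lighting stringing cannot begin until venue unlock (finishes hour 3). It runs from hour 3 to 3 + 8 = hour 11.
Linen setting waits on venue unlock (finishes hour 3), so it starts at hour 3 and finishes at 3 + 3 = hour 6.
Table placement waits on venue unlock (finishes hour 3), so it starts at hour 3 and finishes at 3 + 7 = hour 10.
Floral arrangement waits on table placement (finishes hour 10), so it starts at hour 10 and finishes at 10 + 6 = hour 16.
Catering load-in needs all of floral arrangement (finishes hour 16); linen setting (finishes hour 6). That puts its earliest start at hour 16; it finishes at 16 + 3 = hour 19.
The final walkthrough needs all of catering load-in (finishes hour 19); lighting stringing (finishes hour 11). That puts its earliest start at hour 19; it finishes at 19 + 9 = hour 28.

28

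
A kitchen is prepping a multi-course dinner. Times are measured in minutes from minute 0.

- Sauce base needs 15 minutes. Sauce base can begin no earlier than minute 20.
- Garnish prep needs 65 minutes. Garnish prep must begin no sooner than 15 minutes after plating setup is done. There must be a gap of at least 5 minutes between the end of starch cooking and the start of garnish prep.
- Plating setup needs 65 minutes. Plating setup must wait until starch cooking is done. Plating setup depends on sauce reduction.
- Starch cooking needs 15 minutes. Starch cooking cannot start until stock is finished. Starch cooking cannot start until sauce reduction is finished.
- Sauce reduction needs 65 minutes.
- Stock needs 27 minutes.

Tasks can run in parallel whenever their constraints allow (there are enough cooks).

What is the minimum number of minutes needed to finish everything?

225

Sauce reduction has no prerequisites, so it starts at minute 0 and finishes at minute 65.
After its own release at minute 20, sauce base can start at minute 20 and finishes at minute 35.
Stock can start immediately at minute 0; it finishes at minute 27.
Starch cooking cannot start until stock (finishes minute 27); sauce reduction (finishes minute 65). The controlling bound is minute 65, so starch cooking finishes at 65 + 15 = minute 80.
Plating setup has to wait for starch cooking (finishes minute 80); sauce reduction (finishes minute 65). The latest of these is minute 80, so plating setup runs minute 80 to 80 + 65 = minute 145.
Garnish prep cannot start until plating setup (finishes minute 145, plus 15-minute gap → minute 160); starch cooking (finishes minute 80, plus 5-minute gap → minute 85). The controlling bound is minute 160, so garnish prep finishes at 160 + 65 = minute 225.
All tasks are finished once the last one completes. Finish times: Stock at 27, Sauce base at 35, Sauce reduction at 65, Starch cooking at 80, Plating setup at 145, Garnish prep at 225. The latest is minute 225.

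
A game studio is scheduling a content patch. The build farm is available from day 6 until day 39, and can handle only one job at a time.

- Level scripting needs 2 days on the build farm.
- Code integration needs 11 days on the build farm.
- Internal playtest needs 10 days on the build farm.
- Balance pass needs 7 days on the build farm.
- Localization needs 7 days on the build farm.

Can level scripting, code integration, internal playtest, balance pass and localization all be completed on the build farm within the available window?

The build farm window is 39 − 6 = 33 days.
Running back to back, the jobs need 2 + 11 + 10 + 7 + 7 = 37 days on the build farm.
Since 37 > 33, they cannot all fit.

No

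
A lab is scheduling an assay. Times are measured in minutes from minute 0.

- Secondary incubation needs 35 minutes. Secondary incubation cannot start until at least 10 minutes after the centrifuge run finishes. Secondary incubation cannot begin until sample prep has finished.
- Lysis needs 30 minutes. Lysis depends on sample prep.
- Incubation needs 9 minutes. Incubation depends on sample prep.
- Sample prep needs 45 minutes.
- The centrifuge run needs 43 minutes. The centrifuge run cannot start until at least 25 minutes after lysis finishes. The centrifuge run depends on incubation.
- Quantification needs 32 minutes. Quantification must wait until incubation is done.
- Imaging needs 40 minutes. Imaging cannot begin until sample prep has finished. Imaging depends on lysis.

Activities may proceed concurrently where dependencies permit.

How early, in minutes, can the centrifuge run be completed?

Sample prep can start immediately at minute 0; it finishes at minute 45.
Incubation cannot begin until sample prep (finishes minute 45). It runs from minute 45 to 45 + 9 = minute 54.
Lysis waits on sample prep (finishes minute 45), so it starts at minute 45 and finishes at 45 + 30 = minute 75.
The centrifuge run has to wait for lysis (finishes minute 75, plus 25-minute gap → minute 100); incubation (finishes minute 54). The latest of these is minute 100, so the centrifuge run runs minute 100 to 100 + 43 = minute 143.

143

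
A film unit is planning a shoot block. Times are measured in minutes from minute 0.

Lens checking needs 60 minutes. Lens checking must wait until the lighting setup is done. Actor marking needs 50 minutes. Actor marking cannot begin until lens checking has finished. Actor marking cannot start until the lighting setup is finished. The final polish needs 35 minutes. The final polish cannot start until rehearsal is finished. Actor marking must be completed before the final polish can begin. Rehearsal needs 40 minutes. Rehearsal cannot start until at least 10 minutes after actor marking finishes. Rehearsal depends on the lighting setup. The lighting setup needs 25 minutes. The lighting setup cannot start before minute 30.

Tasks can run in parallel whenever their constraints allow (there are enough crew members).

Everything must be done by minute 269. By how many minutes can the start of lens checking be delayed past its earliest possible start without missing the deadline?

The lighting setup waits on its own release at minute 30, so it starts at minute 30 and finishes at 30 + 25 = minute 55.
Lens checking waits on the lighting setup (finishes minute 55), so it starts at minute 55 and finishes at 55 + 60 = minute 115.

Working backward from the deadline:
The final polish has no dependents, so it just needs to finish by minute 269. Starting by 269 − 35 = minute 234 achieves that.
Rehearsal has to be done before the final polish (must start by minute 234). That means finishing by minute 234, i.e. starting by 234 − 40 = minute 194.
Actor marking must finish in time for rehearsal (must start by minute 194, minus 10-minute gap → minute 184); the final polish (must start by minute 234). The tightest is minute 184, so actor marking must start by 184 − 50 = minute 134.
Since actor marking (must start by minute 134) depends on it, lens checking must finish by minute 134. Backing off its 60-minute duration gives a latest start of minute 74.
So lens checking can start as early as minute 55 and as late as minute 74, giving 74 − 55 = 19 minutes of slack.

19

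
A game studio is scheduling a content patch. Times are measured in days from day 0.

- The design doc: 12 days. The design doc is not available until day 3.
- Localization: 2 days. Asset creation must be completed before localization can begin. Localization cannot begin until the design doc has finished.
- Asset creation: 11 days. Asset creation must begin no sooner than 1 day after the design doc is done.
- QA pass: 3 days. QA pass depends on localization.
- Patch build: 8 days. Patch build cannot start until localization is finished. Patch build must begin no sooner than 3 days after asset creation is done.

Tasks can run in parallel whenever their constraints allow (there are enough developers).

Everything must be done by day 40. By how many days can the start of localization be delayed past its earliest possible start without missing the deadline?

3

The design doc waits on its own release at day 3, so it starts at day 3 and finishes at 3 + 12 = day 15.
Asset creation waits on the design doc (finishes day 15, plus 1-day gap → day 16), so it starts at day 16 and finishes at 16 + 11 = day 27.
Localization needs all of asset creation (finishes day 27); the design doc (finishes day 15). That puts its earliest start at day 27; it finishes at 27 + 2 = day 29.

Working backward from the deadline:
To finish by day 40, QA pass (duration 3) must start no later than day 37.
To finish by day 40, patch build (duration 8) must start no later than day 32.
For localization: QA pass (must start by day 37); patch build (must start by day 32). The most restrictive is day 32; with a 2-day duration, localization must start by day 30.
So localization can start as early as day 27 and as late as day 30, giving 30 − 27 = 3 days of slack.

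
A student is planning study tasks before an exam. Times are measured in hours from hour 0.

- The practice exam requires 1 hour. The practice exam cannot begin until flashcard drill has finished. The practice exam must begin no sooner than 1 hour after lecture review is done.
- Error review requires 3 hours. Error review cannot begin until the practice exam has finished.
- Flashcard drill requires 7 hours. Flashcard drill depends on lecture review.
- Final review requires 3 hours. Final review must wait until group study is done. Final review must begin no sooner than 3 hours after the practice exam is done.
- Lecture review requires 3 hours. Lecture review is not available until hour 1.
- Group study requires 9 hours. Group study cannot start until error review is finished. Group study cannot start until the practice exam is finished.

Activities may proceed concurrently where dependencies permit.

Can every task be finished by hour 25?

Lecture review cannot begin until its own release at hour 1. It runs from hour 1 to 1 + 3 = hour 4.
After lecture review (finishes hour 4), flashcard drill can start at hour 4 and finishes at hour 11.
The practice exam has to wait for flashcard drill (finishes hour 11); lecture review (finishes hour 4, plus 1-hour gap → hour 5). The latest of these is hour 11, so the practice exam runs hour 11 to 11 + 1 = hour 12.
Error review waits on the practice exam (finishes hour 12), so it starts at hour 12 and finishes at 12 + 3 = hour 15.
Group study needs all of error review (finishes hour 15); the practice exam (finishes hour 12). That puts its earliest start at hour 15; it finishes at 15 + 9 = hour 24.
Final review needs all of group study (finishes hour 24); the practice exam (finishes hour 12, plus 3-hour gap → hour 15). That puts its earliest start at hour 24; it finishes at 24 + 3 = hour 27.
The earliest everything can be done is hour 27, which is after the deadline of 25, so it is not possible.

No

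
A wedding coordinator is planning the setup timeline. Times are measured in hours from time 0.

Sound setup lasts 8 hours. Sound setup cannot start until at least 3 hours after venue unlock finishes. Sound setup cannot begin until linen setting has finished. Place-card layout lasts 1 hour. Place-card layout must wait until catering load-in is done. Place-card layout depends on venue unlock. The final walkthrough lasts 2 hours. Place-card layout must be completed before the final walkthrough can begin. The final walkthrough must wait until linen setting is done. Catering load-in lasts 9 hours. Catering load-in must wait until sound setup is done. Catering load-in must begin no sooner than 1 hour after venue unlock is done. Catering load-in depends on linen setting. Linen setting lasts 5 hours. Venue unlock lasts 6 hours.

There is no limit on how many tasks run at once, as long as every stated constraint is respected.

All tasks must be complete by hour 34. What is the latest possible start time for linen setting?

The final walkthrough must finish by hour 34; it takes 2 hours, so it must start by 34 − 2 = hour 32.
Since the final walkthrough (must start by hour 32) depends on it, place-card layout must finish by hour 32. Backing off its 1-hour duration gives a latest start of hour 31.
Since place-card layout (must start by hour 31) depends on it, catering load-in must finish by hour 31. Backing off its 9-hour duration gives a latest start of hour 22.
Sound setup must finish before catering load-in (must start by hour 22). With an 8-hour duration, sound setup must start by 22 − 8 = hour 14.
Linen setting feeds sound setup (must start by hour 14); catering load-in (must start by hour 22); the final walkthrough (must start by hour 32). Taking the minimum, linen setting must finish by hour 14 and start by 14 − 5 = hour 9.

9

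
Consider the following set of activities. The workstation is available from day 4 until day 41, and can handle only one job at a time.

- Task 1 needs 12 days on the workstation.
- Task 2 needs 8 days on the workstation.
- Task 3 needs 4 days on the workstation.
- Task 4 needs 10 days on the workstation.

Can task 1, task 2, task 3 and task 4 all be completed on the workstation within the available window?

The workstation window is 41 − 4 = 37 days.
Running back to back, the jobs need 12 + 8 + 4 + 10 = 34 days on the workstation.
Since 34 ≤ 37, they fit within the window.

Yes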